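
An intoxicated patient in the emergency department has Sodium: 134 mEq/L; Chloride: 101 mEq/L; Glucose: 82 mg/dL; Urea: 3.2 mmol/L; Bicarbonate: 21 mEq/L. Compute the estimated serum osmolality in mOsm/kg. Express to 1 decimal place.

275.8 mOsm/kg

Calculated osmolality = 2·Na + glucose/18 + urea
= 2·134 + 82/18 + 3.2
= 268 + 4.56 + 3.20
= 275.76 mOsm/kg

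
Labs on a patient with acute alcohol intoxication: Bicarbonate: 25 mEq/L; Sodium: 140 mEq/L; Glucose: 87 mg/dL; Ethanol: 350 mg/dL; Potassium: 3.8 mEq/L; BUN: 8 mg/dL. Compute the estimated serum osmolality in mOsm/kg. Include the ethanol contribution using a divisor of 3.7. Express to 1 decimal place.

382.3 mOsm/kg

Calculated osmolality = 2·Na + glucose/18 + BUN/2.8 + ethanol/3.7
= 2·140 + 87/18 + 8/2.8 + 350/3.7
= 280 + 4.83 + 2.86 + 94.59
= 382.28 mOsm/kg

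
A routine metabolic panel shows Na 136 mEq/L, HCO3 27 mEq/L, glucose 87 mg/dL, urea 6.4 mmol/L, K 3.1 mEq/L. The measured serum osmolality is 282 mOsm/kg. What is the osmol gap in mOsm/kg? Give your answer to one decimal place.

-1.2 mOsm/kg

Calculated osmolality = 2·Na + glucose/18 + urea
= 2·136 + 87/18 + 6.4
= 272 + 4.83 + 6.40
= 283.23 mOsm/kg ≈ 283.2 mOsm/kg
Osmolar gap = measured − calculated = 282 − 283.2 = -1.2 mOsm/kg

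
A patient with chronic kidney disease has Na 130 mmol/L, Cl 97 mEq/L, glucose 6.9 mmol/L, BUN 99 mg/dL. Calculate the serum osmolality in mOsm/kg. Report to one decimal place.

Calculated osmolality = 2·Na + glucose + BUN/2.8
= 2·130 + 6.9 + 99/2.8
= 260 + 6.90 + 35.36
= 302.26 mOsm/kg

302.3 mOsm/kg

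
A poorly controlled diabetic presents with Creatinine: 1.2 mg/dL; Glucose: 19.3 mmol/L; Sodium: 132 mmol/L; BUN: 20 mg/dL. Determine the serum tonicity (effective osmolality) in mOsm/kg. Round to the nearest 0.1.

Effective osmolality excludes urea (freely permeant across cell membranes):
2·Na + glucose
= 2·132 + 19.3
= 264 + 19.3
= 283.3 mOsm/kg

283.3 mOsm/kg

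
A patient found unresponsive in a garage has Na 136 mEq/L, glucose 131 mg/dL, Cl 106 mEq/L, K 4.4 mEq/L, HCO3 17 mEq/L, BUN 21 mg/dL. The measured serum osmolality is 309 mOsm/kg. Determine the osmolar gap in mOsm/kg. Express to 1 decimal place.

Calculated osmolality = 2·Na + glucose/18 + BUN/2.8
= 2·136 + 131/18 + 21/2.8
= 272 + 7.28 + 7.50
= 286.78 mOsm/kg ≈ 286.8 mOsm/kg
Osmolar gap = measured − calculated = 309 − 286.8 = 22.2 mOsm/kg

22.2 mOsm/kg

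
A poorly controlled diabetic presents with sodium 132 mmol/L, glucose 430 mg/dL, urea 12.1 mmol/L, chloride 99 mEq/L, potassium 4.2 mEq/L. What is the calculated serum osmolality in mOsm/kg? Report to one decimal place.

300.0 mOsm/kg

Calculated osmolality = 2·Na + glucose/18 + urea
= 2·132 + 430/18 + 12.1
= 264 + 23.89 + 12.10
= 299.99 mOsm/kg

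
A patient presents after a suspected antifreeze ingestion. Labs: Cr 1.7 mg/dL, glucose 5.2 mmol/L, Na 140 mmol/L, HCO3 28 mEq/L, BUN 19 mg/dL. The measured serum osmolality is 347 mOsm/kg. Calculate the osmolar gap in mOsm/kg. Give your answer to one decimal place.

Calculated osmolality = 2·Na + glucose + BUN/2.8
= 2·140 + 5.2 + 19/2.8
= 280 + 5.20 + 6.79
= 291.99 mOsm/kg ≈ 292.0 mOsm/kg
Osmolar gap = measured − calculated = 347 − 292.0 = 55.0 mOsm/kg

55.0 mOsm/kg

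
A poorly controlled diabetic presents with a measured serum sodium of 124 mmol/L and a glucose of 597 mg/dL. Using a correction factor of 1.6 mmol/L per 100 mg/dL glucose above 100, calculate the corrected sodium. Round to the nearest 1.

Corrected Na = measured Na + 1.6 · (glucose − 100)/100
= 124 + 1.6 · (597 − 100)/100
= 124 + 8
= 132 mmol/L

132 mmol/L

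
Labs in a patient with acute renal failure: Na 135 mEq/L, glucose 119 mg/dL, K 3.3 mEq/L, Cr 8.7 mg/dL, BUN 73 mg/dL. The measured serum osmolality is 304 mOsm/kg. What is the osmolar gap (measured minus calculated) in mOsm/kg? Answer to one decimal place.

1.3 mOsm/kg

Calculated osmolality = 2·Na + glucose/18 + BUN/2.8
= 2·135 + 119/18 + 73/2.8
= 270 + 6.61 + 26.07
= 302.68 mOsm/kg ≈ 302.7 mOsm/kg
Osmolar gap = measured − calculated = 304 − 302.7 = 1.3 mOsm/kg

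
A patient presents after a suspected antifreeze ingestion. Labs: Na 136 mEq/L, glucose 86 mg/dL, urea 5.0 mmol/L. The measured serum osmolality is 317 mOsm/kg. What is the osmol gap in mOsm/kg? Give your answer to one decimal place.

Calculated osmolality = 2·Na + glucose/18 + urea
= 2·136 + 86/18 + 5
= 272 + 4.78 + 5
= 281.78 mOsm/kg ≈ 281.8 mOsm/kg
Osmolar gap = measured − calculated = 317 − 281.8 = 35.2 mOsm/kg

35.2 mOsm/kg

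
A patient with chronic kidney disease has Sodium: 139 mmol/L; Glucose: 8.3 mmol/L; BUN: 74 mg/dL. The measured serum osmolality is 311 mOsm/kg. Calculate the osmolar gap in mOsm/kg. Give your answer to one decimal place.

Calculated osmolality = 2·Na + glucose + BUN/2.8
= 2·139 + 8.3 + 74/2.8
= 278 + 8.30 + 26.43
= 312.73 mOsm/kg ≈ 312.7 mOsm/kg
Osmolar gap = measured − calculated = 311 − 312.7 = -1.7 mOsm/kg

-1.7 mOsm/kg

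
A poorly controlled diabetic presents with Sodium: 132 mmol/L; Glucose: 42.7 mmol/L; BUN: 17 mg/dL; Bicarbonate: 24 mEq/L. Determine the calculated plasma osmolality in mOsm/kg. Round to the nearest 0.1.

Calculated osmolality = 2·Na + glucose + BUN/2.8
= 2·132 + 42.7 + 17/2.8
= 264 + 42.70 + 6.07
= 312.77 mOsm/kg

312.8 mOsm/kg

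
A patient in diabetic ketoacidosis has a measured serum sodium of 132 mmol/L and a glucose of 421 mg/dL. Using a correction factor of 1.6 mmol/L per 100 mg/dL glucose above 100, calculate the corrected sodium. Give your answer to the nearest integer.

137 mmol/L

Corrected Na = measured Na + 1.6 · (glucose − 100)/100
= 132 + 1.6 · (421 − 100)/100
= 132 + 5.1
= 137.1 mmol/L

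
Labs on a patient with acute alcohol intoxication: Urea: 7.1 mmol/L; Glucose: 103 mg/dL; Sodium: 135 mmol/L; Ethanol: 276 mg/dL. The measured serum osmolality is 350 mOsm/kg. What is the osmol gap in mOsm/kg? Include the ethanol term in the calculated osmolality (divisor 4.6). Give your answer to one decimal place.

Calculated osmolality = 2·Na + glucose/18 + urea + ethanol/4.6
= 2·135 + 103/18 + 7.1 + 276/4.6
= 270 + 5.72 + 7.10 + 60
= 342.82 mOsm/kg ≈ 342.8 mOsm/kg
Osmolar gap = measured − calculated = 350 − 342.8 = 7.2 mOsm/kg

7.2 mOsm/kg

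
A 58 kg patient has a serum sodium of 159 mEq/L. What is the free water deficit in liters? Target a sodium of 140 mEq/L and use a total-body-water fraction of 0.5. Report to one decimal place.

TBW = 0.5 · 58 = 29 L
Free water deficit = TBW · (Na/140 − 1)
= 29 · (159/140 − 1)
= 29 · 0.1357
= 3.94 L

3.9 L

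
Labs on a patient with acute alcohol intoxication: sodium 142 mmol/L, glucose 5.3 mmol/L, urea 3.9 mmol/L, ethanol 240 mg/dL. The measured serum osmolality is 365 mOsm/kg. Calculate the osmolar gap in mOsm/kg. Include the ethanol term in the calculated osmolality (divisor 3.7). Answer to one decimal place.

6.9 mOsm/kg

Calculated osmolality = 2·Na + glucose + urea + ethanol/3.7
= 2·142 + 5.3 + 3.9 + 240/3.7
= 284 + 5.30 + 3.90 + 64.86
= 358.06 mOsm/kg ≈ 358.1 mOsm/kg
Osmolar gap = measured − calculated = 365 − 358.1 = 6.9 mOsm/kg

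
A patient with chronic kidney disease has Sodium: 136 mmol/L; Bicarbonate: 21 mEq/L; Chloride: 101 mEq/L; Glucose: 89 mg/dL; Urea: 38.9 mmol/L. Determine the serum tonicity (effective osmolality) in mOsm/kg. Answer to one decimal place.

276.9 mOsm/kg

Effective osmolality excludes urea (freely permeant across cell membranes):
2·Na + glucose/18
= 2·136 + 89/18
= 272 + 4.94
= 276.94 mOsm/kg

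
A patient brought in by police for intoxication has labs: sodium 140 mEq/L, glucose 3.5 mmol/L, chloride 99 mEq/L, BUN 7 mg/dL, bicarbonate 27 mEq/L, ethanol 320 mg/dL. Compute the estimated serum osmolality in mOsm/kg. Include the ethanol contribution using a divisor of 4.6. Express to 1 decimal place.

355.6 mOsm/kg

Calculated osmolality = 2·Na + glucose + BUN/2.8 + ethanol/4.6
= 2·140 + 3.5 + 7/2.8 + 320/4.6
= 280 + 3.50 + 2.50 + 69.57
= 355.57 mOsm/kg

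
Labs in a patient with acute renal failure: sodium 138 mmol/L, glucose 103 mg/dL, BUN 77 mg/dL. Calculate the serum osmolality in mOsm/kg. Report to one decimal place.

Calculated osmolality = 2·Na + glucose/18 + BUN/2.8
= 2·138 + 103/18 + 77/2.8
= 276 + 5.72 + 27.50
= 309.22 mOsm/kg

309.2 mOsm/kg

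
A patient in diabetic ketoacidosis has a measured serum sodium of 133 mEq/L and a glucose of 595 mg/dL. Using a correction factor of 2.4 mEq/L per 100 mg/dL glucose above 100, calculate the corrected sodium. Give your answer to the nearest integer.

Corrected Na = measured Na + 2.4 · (glucose − 100)/100
= 133 + 2.4 · (595 − 100)/100
= 133 + 11.9
= 144.9 mEq/L

145 mEq/L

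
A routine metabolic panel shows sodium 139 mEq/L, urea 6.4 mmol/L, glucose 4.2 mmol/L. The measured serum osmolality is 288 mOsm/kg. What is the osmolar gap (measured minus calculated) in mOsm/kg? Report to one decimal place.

Calculated osmolality = 2·Na + glucose + urea
= 2·139 + 4.2 + 6.4
= 278 + 4.20 + 6.40
= 288.6 mOsm/kg ≈ 288.6 mOsm/kg
Osmolar gap = measured − calculated = 288 − 288.6 = -0.6 mOsm/kg

-0.6 mOsm/kg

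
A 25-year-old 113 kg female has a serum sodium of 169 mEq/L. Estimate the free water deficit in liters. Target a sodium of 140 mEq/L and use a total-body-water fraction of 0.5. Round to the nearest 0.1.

TBW = 0.5 · 113 = 56.5 L
Free water deficit = TBW · (Na/140 − 1)
= 56.5 · (169/140 − 1)
= 56.5 · 0.2071
= 11.7 L

11.7 L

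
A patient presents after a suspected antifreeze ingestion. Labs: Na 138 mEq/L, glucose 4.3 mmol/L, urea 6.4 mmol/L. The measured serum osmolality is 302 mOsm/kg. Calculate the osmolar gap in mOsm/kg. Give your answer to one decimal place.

15.3 mOsm/kg

Calculated osmolality = 2·Na + glucose + urea
= 2·138 + 4.3 + 6.4
= 276 + 4.30 + 6.40
= 286.7 mOsm/kg ≈ 286.7 mOsm/kg
Osmolar gap = measured − calculated = 302 − 286.7 = 15.3 mOsm/kg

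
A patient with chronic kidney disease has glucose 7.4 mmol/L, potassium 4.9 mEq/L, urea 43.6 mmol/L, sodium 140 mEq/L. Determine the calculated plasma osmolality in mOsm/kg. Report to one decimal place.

Calculated osmolality = 2·Na + glucose + urea
= 2·140 + 7.4 + 43.6
= 280 + 7.40 + 43.60
= 331 mOsm/kg

331.0 mOsm/kg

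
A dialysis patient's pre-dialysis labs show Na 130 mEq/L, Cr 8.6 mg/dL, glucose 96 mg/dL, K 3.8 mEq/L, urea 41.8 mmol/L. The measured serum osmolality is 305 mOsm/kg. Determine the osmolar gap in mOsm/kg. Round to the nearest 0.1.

-2.1 mOsm/kg

Calculated osmolality = 2·Na + glucose/18 + urea
= 2·130 + 96/18 + 41.8
= 260 + 5.33 + 41.80
= 307.13 mOsm/kg ≈ 307.1 mOsm/kg
Osmolar gap = measured − calculated = 305 − 307.1 = -2.1 mOsm/kg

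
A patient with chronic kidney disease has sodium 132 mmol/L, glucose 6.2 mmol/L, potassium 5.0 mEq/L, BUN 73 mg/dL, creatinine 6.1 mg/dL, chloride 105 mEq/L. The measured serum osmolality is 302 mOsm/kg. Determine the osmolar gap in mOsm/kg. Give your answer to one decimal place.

Calculated osmolality = 2·Na + glucose + BUN/2.8
= 2·132 + 6.2 + 73/2.8
= 264 + 6.20 + 26.07
= 296.27 mOsm/kg ≈ 296.3 mOsm/kg
Osmolar gap = measured − calculated = 302 − 296.3 = 5.7 mOsm/kg

5.7 mOsm/kg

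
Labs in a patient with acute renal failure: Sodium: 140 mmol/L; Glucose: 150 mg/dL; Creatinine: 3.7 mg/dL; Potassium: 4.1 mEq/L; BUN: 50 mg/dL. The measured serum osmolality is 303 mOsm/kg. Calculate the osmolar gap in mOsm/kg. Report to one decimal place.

Calculated osmolality = 2·Na + glucose/18 + BUN/2.8
= 2·140 + 150/18 + 50/2.8
= 280 + 8.33 + 17.86
= 306.19 mOsm/kg ≈ 306.2 mOsm/kg
Osmolar gap = measured − calculated = 303 − 306.2 = -3.2 mOsm/kg

-3.2 mOsm/kg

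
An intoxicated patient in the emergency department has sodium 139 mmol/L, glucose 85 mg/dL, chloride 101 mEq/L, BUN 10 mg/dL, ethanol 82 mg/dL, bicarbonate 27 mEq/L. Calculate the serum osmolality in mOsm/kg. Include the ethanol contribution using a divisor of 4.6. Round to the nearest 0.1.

304.1 mOsm/kg

Calculated osmolality = 2·Na + glucose/18 + BUN/2.8 + ethanol/4.6
= 2·139 + 85/18 + 10/2.8 + 82/4.6
= 278 + 4.72 + 3.57 + 17.83
= 304.12 mOsm/kg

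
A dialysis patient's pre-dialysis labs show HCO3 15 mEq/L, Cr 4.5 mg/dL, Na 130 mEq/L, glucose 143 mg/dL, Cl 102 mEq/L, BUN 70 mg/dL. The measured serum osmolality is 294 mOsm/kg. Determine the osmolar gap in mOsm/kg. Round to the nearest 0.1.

Calculated osmolality = 2·Na + glucose/18 + BUN/2.8
= 2·130 + 143/18 + 70/2.8
= 260 + 7.94 + 25
= 292.94 mOsm/kg ≈ 292.9 mOsm/kg
Osmolar gap = measured − calculated = 294 − 292.9 = 1.1 mOsm/kg

1.1 mOsm/kg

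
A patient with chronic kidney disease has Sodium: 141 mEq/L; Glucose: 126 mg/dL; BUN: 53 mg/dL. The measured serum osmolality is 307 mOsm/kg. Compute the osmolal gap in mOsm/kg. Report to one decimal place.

-0.9 mOsm/kg

Calculated osmolality = 2·Na + glucose/18 + BUN/2.8
= 2·141 + 126/18 + 53/2.8
= 282 + 7 + 18.93
= 307.93 mOsm/kg ≈ 307.9 mOsm/kg
Osmolar gap = measured − calculated = 307 − 307.9 = -0.9 mOsm/kg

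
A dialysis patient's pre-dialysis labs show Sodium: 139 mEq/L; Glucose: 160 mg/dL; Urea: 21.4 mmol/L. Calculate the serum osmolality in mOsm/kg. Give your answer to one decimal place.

Calculated osmolality = 2·Na + glucose/18 + urea
= 2·139 + 160/18 + 21.4
= 278 + 8.89 + 21.40
= 308.29 mOsm/kg

308.3 mOsm/kg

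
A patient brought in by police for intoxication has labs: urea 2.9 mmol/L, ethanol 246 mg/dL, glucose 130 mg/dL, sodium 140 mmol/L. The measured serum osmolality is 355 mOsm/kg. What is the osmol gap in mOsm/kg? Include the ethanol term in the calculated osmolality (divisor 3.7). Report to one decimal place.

-1.6 mOsm/kg

Calculated osmolality = 2·Na + glucose/18 + urea + ethanol/3.7
= 2·140 + 130/18 + 2.9 + 246/3.7
= 280 + 7.22 + 2.90 + 66.49
= 356.61 mOsm/kg ≈ 356.6 mOsm/kg
Osmolar gap = measured − calculated = 355 − 356.6 = -1.6 mOsm/kg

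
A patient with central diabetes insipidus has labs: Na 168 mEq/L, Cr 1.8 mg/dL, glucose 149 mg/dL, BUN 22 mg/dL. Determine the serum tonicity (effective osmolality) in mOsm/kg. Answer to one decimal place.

344.3 mOsm/kg

Effective osmolality excludes urea (freely permeant across cell membranes):
2·Na + glucose/18
= 2·168 + 149/18
= 336 + 8.28
= 344.28 mOsm/kg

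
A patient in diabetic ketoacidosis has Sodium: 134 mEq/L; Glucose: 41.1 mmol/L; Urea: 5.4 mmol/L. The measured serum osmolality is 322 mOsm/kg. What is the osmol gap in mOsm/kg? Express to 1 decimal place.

7.5 mOsm/kg

Calculated osmolality = 2·Na + glucose + urea
= 2·134 + 41.1 + 5.4
= 268 + 41.10 + 5.40
= 314.5 mOsm/kg ≈ 314.5 mOsm/kg
Osmolar gap = measured − calculated = 322 − 314.5 = 7.5 mOsm/kg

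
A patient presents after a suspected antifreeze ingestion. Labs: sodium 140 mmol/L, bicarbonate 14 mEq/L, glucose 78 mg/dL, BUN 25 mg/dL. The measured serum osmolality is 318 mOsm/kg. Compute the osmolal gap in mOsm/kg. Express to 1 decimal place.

24.7 mOsm/kg

Calculated osmolality = 2·Na + glucose/18 + BUN/2.8
= 2·140 + 78/18 + 25/2.8
= 280 + 4.33 + 8.93
= 293.26 mOsm/kg ≈ 293.3 mOsm/kg
Osmolar gap = measured − calculated = 318 − 293.3 = 24.7 mOsm/kg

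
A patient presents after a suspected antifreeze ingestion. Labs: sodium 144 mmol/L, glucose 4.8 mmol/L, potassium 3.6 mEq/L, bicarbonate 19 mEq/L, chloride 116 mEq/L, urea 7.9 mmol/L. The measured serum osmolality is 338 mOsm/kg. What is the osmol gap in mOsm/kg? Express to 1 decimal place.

37.3 mOsm/kg

Calculated osmolality = 2·Na + glucose + urea
= 2·144 + 4.8 + 7.9
= 288 + 4.80 + 7.90
= 300.7 mOsm/kg ≈ 300.7 mOsm/kg
Osmolar gap = measured − calculated = 338 − 300.7 = 37.3 mOsm/kg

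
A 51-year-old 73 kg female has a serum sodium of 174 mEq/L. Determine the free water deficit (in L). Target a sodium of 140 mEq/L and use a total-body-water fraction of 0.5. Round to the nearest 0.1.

TBW = 0.5 · 73 = 36.5 L
Free water deficit = TBW · (Na/140 − 1)
= 36.5 · (174/140 − 1)
= 36.5 · 0.2429
= 8.87 L

8.9 L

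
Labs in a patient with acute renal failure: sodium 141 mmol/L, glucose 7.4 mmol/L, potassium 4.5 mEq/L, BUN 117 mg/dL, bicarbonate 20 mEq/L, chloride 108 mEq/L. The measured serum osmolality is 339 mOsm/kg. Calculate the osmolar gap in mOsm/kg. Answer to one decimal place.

Calculated osmolality = 2·Na + glucose + BUN/2.8
= 2·141 + 7.4 + 117/2.8
= 282 + 7.40 + 41.79
= 331.19 mOsm/kg ≈ 331.2 mOsm/kg
Osmolar gap = measured − calculated = 339 − 331.2 = 7.8 mOsm/kg

7.8 mOsm/kg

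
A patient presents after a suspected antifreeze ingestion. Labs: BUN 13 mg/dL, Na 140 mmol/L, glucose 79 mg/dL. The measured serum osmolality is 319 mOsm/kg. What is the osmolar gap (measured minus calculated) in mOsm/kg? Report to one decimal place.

Calculated osmolality = 2·Na + glucose/18 + BUN/2.8
= 2·140 + 79/18 + 13/2.8
= 280 + 4.39 + 4.64
= 289.03 mOsm/kg ≈ 289.0 mOsm/kg
Osmolar gap = measured − calculated = 319 − 289.0 = 30.0 mOsm/kg

30.0 mOsm/kg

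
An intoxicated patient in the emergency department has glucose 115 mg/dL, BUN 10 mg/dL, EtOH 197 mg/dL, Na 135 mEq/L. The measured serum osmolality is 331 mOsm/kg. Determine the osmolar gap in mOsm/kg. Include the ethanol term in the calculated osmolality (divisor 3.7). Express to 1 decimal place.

Calculated osmolality = 2·Na + glucose/18 + BUN/2.8 + ethanol/3.7
= 2·135 + 115/18 + 10/2.8 + 197/3.7
= 270 + 6.39 + 3.57 + 53.24
= 333.2 mOsm/kg ≈ 333.2 mOsm/kg
Osmolar gap = measured − calculated = 331 − 333.2 = -2.2 mOsm/kg

-2.2 mOsm/kg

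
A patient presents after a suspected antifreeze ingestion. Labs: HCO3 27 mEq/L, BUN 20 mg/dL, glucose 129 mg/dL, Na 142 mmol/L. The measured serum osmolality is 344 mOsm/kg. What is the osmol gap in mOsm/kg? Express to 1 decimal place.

Calculated osmolality = 2·Na + glucose/18 + BUN/2.8
= 2·142 + 129/18 + 20/2.8
= 284 + 7.17 + 7.14
= 298.31 mOsm/kg ≈ 298.3 mOsm/kg
Osmolar gap = measured − calculated = 344 − 298.3 = 45.7 mOsm/kg

45.7 mOsm/kg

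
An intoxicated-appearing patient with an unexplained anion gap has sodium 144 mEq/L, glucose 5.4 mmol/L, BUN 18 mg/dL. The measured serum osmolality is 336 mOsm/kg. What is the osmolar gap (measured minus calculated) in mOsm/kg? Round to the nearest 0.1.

Calculated osmolality = 2·Na + glucose + BUN/2.8
= 2·144 + 5.4 + 18/2.8
= 288 + 5.40 + 6.43
= 299.83 mOsm/kg ≈ 299.8 mOsm/kg
Osmolar gap = measured − calculated = 336 − 299.8 = 36.2 mOsm/kg

36.2 mOsm/kg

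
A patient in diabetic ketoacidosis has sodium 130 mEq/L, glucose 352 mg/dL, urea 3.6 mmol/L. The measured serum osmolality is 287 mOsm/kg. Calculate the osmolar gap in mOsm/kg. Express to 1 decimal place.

Calculated osmolality = 2·Na + glucose/18 + urea
= 2·130 + 352/18 + 3.6
= 260 + 19.56 + 3.60
= 283.16 mOsm/kg ≈ 283.2 mOsm/kg
Osmolar gap = measured − calculated = 287 − 283.2 = 3.8 mOsm/kg

3.8 mOsm/kg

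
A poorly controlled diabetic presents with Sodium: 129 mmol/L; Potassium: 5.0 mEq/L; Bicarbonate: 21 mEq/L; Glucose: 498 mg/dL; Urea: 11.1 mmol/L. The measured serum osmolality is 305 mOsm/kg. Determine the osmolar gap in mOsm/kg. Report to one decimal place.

Calculated osmolality = 2·Na + glucose/18 + urea
= 2·129 + 498/18 + 11.1
= 258 + 27.67 + 11.10
= 296.77 mOsm/kg ≈ 296.8 mOsm/kg
Osmolar gap = measured − calculated = 305 − 296.8 = 8.2 mOsm/kg

8.2 mOsm/kg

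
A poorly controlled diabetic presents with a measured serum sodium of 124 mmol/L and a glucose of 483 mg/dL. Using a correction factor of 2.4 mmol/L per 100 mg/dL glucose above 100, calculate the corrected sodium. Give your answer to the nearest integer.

Corrected Na = measured Na + 2.4 · (glucose − 100)/100
= 124 + 2.4 · (483 − 100)/100
= 124 + 9.2
= 133.2 mmol/L

133 mmol/L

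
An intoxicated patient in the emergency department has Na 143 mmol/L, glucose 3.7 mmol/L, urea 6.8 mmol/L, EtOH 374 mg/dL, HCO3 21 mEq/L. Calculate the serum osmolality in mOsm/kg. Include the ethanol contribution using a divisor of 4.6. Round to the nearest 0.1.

377.8 mOsm/kg

Calculated osmolality = 2·Na + glucose + urea + ethanol/4.6
= 2·143 + 3.7 + 6.8 + 374/4.6
= 286 + 3.70 + 6.80 + 81.30
= 377.8 mOsm/kg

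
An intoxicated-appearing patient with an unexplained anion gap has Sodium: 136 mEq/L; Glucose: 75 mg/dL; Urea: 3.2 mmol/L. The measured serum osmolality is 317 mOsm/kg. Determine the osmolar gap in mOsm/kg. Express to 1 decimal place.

Calculated osmolality = 2·Na + glucose/18 + urea
= 2·136 + 75/18 + 3.2
= 272 + 4.17 + 3.20
= 279.37 mOsm/kg ≈ 279.4 mOsm/kg
Osmolar gap = measured − calculated = 317 − 279.4 = 37.6 mOsm/kg

37.6 mOsm/kg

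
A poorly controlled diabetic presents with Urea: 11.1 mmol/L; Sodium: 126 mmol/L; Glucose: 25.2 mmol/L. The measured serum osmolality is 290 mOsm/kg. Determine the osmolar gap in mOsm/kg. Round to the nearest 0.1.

1.7 mOsm/kg

Calculated osmolality = 2·Na + glucose + urea
= 2·126 + 25.2 + 11.1
= 252 + 25.20 + 11.10
= 288.3 mOsm/kg ≈ 288.3 mOsm/kg
Osmolar gap = measured − calculated = 290 − 288.3 = 1.7 mOsm/kg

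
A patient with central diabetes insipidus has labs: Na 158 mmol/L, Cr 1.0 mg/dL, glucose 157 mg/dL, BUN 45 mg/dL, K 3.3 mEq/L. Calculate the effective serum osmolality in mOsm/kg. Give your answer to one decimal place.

324.7 mOsm/kg

Effective osmolality excludes urea (freely permeant across cell membranes):
2·Na + glucose/18
= 2·158 + 157/18
= 316 + 8.72
= 324.72 mOsm/kg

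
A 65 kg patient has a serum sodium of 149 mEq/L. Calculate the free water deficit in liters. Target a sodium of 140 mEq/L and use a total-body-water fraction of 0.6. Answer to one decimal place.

TBW = 0.6 · 65 = 39 L
Free water deficit = TBW · (Na/140 − 1)
= 39 · (149/140 − 1)
= 39 · 0.0643
= 2.51 L

2.5 L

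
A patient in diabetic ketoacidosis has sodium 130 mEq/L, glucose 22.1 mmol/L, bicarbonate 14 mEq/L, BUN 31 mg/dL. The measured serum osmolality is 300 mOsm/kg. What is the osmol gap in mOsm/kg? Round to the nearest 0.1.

Calculated osmolality = 2·Na + glucose + BUN/2.8
= 2·130 + 22.1 + 31/2.8
= 260 + 22.10 + 11.07
= 293.17 mOsm/kg ≈ 293.2 mOsm/kg
Osmolar gap = measured − calculated = 300 − 293.2 = 6.8 mOsm/kg

6.8 mOsm/kg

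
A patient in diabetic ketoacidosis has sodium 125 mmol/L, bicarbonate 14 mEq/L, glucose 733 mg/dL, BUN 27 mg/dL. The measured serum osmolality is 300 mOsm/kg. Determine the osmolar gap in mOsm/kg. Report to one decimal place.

-0.4 mOsm/kg

Calculated osmolality = 2·Na + glucose/18 + BUN/2.8
= 2·125 + 733/18 + 27/2.8
= 250 + 40.72 + 9.64
= 300.36 mOsm/kg ≈ 300.4 mOsm/kg
Osmolar gap = measured − calculated = 300 − 300.4 = -0.4 mOsm/kg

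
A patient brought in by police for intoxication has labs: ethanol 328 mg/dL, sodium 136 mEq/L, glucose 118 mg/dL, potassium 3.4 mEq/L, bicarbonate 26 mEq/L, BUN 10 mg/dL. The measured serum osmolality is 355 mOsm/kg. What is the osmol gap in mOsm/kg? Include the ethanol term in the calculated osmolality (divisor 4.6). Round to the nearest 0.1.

1.6 mOsm/kg

Calculated osmolality = 2·Na + glucose/18 + BUN/2.8 + ethanol/4.6
= 2·136 + 118/18 + 10/2.8 + 328/4.6
= 272 + 6.56 + 3.57 + 71.30
= 353.43 mOsm/kg ≈ 353.4 mOsm/kg
Osmolar gap = measured − calculated = 355 − 353.4 = 1.6 mOsm/kg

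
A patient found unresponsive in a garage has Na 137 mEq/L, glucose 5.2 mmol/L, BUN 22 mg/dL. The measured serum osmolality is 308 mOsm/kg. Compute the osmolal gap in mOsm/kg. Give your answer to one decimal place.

20.9 mOsm/kg

Calculated osmolality = 2·Na + glucose + BUN/2.8
= 2·137 + 5.2 + 22/2.8
= 274 + 5.20 + 7.86
= 287.06 mOsm/kg ≈ 287.1 mOsm/kg
Osmolar gap = measured − calculated = 308 − 287.1 = 20.9 mOsm/kg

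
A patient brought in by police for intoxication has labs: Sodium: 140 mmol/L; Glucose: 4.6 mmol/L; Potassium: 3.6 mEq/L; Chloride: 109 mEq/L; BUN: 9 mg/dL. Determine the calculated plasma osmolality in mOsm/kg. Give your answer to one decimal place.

Calculated osmolality = 2·Na + glucose + BUN/2.8
= 2·140 + 4.6 + 9/2.8
= 280 + 4.60 + 3.21
= 287.81 mOsm/kg

287.8 mOsm/kg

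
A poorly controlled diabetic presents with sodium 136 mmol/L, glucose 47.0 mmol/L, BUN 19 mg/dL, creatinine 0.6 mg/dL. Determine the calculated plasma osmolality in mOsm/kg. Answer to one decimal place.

325.8 mOsm/kg

Calculated osmolality = 2·Na + glucose + BUN/2.8
= 2·136 + 47 + 19/2.8
= 272 + 47 + 6.79
= 325.79 mOsm/kg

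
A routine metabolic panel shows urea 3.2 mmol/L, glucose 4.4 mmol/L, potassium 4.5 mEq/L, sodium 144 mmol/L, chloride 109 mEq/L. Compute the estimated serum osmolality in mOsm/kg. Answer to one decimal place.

Calculated osmolality = 2·Na + glucose + urea
= 2·144 + 4.4 + 3.2
= 288 + 4.40 + 3.20
= 295.6 mOsm/kg

295.6 mOsm/kg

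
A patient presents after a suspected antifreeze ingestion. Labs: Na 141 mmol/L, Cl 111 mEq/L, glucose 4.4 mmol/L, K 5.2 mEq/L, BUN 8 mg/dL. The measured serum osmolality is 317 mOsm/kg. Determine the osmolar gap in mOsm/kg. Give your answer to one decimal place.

Calculated osmolality = 2·Na + glucose + BUN/2.8
= 2·141 + 4.4 + 8/2.8
= 282 + 4.40 + 2.86
= 289.26 mOsm/kg ≈ 289.3 mOsm/kg
Osmolar gap = measured − calculated = 317 − 289.3 = 27.7 mOsm/kg

27.7 mOsm/kg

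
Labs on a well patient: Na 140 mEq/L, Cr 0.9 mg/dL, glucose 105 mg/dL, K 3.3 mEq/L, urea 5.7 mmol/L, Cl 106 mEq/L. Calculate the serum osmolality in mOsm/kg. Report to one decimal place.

Calculated osmolality = 2·Na + glucose/18 + urea
= 2·140 + 105/18 + 5.7
= 280 + 5.83 + 5.70
= 291.53 mOsm/kg

291.5 mOsm/kg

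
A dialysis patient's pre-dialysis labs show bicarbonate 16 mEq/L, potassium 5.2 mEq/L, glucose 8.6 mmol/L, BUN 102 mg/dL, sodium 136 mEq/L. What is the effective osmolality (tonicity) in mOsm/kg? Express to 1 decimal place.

Effective osmolality excludes urea (freely permeant across cell membranes):
2·Na + glucose
= 2·136 + 8.6
= 272 + 8.6
= 280.6 mOsm/kg

280.6 mOsm/kg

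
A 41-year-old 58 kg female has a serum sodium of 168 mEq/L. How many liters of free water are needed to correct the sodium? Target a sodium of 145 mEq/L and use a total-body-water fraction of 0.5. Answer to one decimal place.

TBW = 0.5 · 58 = 29 L
Free water deficit = TBW · (Na/145 − 1)
= 29 · (168/145 − 1)
= 29 · 0.1586
= 4.6 L

4.6 L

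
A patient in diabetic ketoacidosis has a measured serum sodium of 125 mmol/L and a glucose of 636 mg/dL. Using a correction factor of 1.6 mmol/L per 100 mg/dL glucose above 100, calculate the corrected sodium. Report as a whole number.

Corrected Na = measured Na + 1.6 · (glucose − 100)/100
= 125 + 1.6 · (636 − 100)/100
= 125 + 8.6
= 133.6 mmol/L

134 mmol/L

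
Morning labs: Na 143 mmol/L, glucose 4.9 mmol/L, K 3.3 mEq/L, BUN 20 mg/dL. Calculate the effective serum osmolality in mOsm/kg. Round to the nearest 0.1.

Effective osmolality excludes urea (freely permeant across cell membranes):
2·Na + glucose
= 2·143 + 4.9
= 286 + 4.9
= 290.9 mOsm/kg

290.9 mOsm/kg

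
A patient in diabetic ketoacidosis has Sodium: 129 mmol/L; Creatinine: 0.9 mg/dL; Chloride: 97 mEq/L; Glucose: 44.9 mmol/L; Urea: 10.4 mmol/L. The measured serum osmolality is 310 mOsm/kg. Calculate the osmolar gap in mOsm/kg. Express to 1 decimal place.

-3.3 mOsm/kg

Calculated osmolality = 2·Na + glucose + urea
= 2·129 + 44.9 + 10.4
= 258 + 44.90 + 10.40
= 313.3 mOsm/kg ≈ 313.3 mOsm/kg
Osmolar gap = measured − calculated = 310 − 313.3 = -3.3 mOsm/kg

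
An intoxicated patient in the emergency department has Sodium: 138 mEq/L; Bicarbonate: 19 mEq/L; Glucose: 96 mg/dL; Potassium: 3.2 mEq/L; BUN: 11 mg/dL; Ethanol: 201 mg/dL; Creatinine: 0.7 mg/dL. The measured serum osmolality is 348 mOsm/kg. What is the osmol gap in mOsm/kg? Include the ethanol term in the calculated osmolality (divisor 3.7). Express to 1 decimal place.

Calculated osmolality = 2·Na + glucose/18 + BUN/2.8 + ethanol/3.7
= 2·138 + 96/18 + 11/2.8 + 201/3.7
= 276 + 5.33 + 3.93 + 54.32
= 339.58 mOsm/kg ≈ 339.6 mOsm/kg
Osmolar gap = measured − calculated = 348 − 339.6 = 8.4 mOsm/kg

8.4 mOsm/kg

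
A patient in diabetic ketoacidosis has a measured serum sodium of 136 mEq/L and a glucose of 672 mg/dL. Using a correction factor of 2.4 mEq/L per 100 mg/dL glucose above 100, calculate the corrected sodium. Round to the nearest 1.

Corrected Na = measured Na + 2.4 · (glucose − 100)/100
= 136 + 2.4 · (672 − 100)/100
= 136 + 13.7
= 149.7 mEq/L

150 mEq/L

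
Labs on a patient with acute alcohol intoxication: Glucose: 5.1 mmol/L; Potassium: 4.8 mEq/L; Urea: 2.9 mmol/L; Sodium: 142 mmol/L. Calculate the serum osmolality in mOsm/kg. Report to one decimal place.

292.0 mOsm/kg

Calculated osmolality = 2·Na + glucose + urea
= 2·142 + 5.1 + 2.9
= 284 + 5.10 + 2.90
= 292 mOsm/kg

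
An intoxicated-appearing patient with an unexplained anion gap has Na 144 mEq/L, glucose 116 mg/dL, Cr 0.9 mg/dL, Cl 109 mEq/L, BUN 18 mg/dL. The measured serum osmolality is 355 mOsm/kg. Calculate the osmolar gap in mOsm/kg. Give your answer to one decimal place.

Calculated osmolality = 2·Na + glucose/18 + BUN/2.8
= 2·144 + 116/18 + 18/2.8
= 288 + 6.44 + 6.43
= 300.87 mOsm/kg ≈ 300.9 mOsm/kg
Osmolar gap = measured − calculated = 355 − 300.9 = 54.1 mOsm/kg

54.1 mOsm/kg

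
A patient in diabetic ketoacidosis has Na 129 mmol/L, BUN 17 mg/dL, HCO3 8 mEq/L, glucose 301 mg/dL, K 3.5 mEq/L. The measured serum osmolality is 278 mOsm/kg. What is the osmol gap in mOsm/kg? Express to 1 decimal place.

Calculated osmolality = 2·Na + glucose/18 + BUN/2.8
= 2·129 + 301/18 + 17/2.8
= 258 + 16.72 + 6.07
= 280.79 mOsm/kg ≈ 280.8 mOsm/kg
Osmolar gap = measured − calculated = 278 − 280.8 = -2.8 mOsm/kg

-2.8 mOsm/kg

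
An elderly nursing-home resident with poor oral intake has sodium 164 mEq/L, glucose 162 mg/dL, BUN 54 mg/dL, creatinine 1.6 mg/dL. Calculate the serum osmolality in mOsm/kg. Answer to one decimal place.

356.3 mOsm/kg

Calculated osmolality = 2·Na + glucose/18 + BUN/2.8
= 2·164 + 162/18 + 54/2.8
= 328 + 9 + 19.29
= 356.29 mOsm/kg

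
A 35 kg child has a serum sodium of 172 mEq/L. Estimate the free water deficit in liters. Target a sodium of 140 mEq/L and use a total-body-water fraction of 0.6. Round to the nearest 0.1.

TBW = 0.6 · 35 = 21 L
Free water deficit = TBW · (Na/140 − 1)
= 21 · (172/140 − 1)
= 21 · 0.2286
= 4.8 L

4.8 L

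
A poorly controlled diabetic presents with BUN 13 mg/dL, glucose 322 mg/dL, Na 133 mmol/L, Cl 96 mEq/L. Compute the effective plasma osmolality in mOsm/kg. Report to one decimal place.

Effective osmolality excludes urea (freely permeant across cell membranes):
2·Na + glucose/18
= 2·133 + 322/18
= 266 + 17.89
= 283.89 mOsm/kg

283.9 mOsm/kg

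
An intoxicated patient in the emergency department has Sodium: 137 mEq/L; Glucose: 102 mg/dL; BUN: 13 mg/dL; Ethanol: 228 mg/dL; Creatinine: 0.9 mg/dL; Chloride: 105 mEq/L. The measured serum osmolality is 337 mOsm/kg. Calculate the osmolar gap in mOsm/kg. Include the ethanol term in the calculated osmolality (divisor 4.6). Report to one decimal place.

Calculated osmolality = 2·Na + glucose/18 + BUN/2.8 + ethanol/4.6
= 2·137 + 102/18 + 13/2.8 + 228/4.6
= 274 + 5.67 + 4.64 + 49.57
= 333.88 mOsm/kg ≈ 333.9 mOsm/kg
Osmolar gap = measured − calculated = 337 − 333.9 = 3.1 mOsm/kg

3.1 mOsm/kg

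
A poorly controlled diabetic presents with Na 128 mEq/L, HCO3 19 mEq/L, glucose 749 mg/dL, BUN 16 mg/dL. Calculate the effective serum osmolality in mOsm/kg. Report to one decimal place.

Effective osmolality excludes urea (freely permeant across cell membranes):
2·Na + glucose/18
= 2·128 + 749/18
= 256 + 41.61
= 297.61 mOsm/kg

297.6 mOsm/kg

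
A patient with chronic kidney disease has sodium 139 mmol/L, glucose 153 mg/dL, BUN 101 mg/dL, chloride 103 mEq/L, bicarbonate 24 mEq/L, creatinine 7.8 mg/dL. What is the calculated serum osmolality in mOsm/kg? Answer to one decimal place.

Calculated osmolality = 2·Na + glucose/18 + BUN/2.8
= 2·139 + 153/18 + 101/2.8
= 278 + 8.50 + 36.07
= 322.57 mOsm/kg

322.6 mOsm/kg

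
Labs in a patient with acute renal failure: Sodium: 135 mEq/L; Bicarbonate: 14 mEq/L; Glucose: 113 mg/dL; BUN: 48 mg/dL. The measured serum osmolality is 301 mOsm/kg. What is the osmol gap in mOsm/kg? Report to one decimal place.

7.6 mOsm/kg

Calculated osmolality = 2·Na + glucose/18 + BUN/2.8
= 2·135 + 113/18 + 48/2.8
= 270 + 6.28 + 17.14
= 293.42 mOsm/kg ≈ 293.4 mOsm/kg
Osmolar gap = measured − calculated = 301 − 293.4 = 7.6 mOsm/kg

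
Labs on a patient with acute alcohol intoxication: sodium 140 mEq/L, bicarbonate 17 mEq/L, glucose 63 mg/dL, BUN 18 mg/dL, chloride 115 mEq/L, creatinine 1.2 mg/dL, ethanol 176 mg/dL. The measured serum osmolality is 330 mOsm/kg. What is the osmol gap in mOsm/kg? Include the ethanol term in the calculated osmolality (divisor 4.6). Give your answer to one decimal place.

1.8 mOsm/kg

Calculated osmolality = 2·Na + glucose/18 + BUN/2.8 + ethanol/4.6
= 2·140 + 63/18 + 18/2.8 + 176/4.6
= 280 + 3.50 + 6.43 + 38.26
= 328.19 mOsm/kg ≈ 328.2 mOsm/kg
Osmolar gap = measured − calculated = 330 − 328.2 = 1.8 mOsm/kg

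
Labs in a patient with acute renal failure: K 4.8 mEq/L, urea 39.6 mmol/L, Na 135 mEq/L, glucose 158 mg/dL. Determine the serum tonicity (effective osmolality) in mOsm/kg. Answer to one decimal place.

278.8 mOsm/kg

Effective osmolality excludes urea (freely permeant across cell membranes):
2·Na + glucose/18
= 2·135 + 158/18
= 270 + 8.78
= 278.78 mOsm/kg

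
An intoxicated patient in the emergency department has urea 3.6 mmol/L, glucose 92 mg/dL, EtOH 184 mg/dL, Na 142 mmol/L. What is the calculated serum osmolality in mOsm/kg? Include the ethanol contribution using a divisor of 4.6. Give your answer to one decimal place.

332.7 mOsm/kg

Calculated osmolality = 2·Na + glucose/18 + urea + ethanol/4.6
= 2·142 + 92/18 + 3.6 + 184/4.6
= 284 + 5.11 + 3.60 + 40
= 332.71 mOsm/kg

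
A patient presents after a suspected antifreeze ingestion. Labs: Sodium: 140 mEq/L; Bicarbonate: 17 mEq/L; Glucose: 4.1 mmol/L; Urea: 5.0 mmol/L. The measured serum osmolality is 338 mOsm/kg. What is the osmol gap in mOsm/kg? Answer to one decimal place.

48.9 mOsm/kg

Calculated osmolality = 2·Na + glucose + urea
= 2·140 + 4.1 + 5
= 280 + 4.10 + 5
= 289.1 mOsm/kg ≈ 289.1 mOsm/kg
Osmolar gap = measured − calculated = 338 − 289.1 = 48.9 mOsm/kg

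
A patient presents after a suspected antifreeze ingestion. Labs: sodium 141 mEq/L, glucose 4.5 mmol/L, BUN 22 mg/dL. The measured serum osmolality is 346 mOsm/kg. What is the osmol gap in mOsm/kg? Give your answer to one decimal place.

Calculated osmolality = 2·Na + glucose + BUN/2.8
= 2·141 + 4.5 + 22/2.8
= 282 + 4.50 + 7.86
= 294.36 mOsm/kg ≈ 294.4 mOsm/kg
Osmolar gap = measured − calculated = 346 − 294.4 = 51.6 mOsm/kg

51.6 mOsm/kg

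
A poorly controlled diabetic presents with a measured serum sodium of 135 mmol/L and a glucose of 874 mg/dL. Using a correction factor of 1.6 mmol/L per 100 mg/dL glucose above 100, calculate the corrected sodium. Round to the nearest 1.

Corrected Na = measured Na + 1.6 · (glucose − 100)/100
= 135 + 1.6 · (874 − 100)/100
= 135 + 12.4
= 147.4 mmol/L

147 mmol/L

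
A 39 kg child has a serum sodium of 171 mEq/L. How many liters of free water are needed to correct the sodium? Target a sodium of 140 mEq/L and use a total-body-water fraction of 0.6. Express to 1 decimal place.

TBW = 0.6 · 39 = 23.4 L
Free water deficit = TBW · (Na/140 − 1)
= 23.4 · (171/140 − 1)
= 23.4 · 0.2214
= 5.18 L

5.2 L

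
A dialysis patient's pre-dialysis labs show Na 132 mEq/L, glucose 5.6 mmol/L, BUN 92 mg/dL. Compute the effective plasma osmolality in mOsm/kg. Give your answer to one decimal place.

269.6 mOsm/kg

Effective osmolality excludes urea (freely permeant across cell membranes):
2·Na + glucose
= 2·132 + 5.6
= 264 + 5.6
= 269.6 mOsm/kg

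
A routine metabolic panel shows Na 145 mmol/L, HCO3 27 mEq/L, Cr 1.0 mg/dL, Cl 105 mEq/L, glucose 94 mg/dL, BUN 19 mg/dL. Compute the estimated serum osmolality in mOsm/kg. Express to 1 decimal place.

Calculated osmolality = 2·Na + glucose/18 + BUN/2.8
= 2·145 + 94/18 + 19/2.8
= 290 + 5.22 + 6.79
= 302.01 mOsm/kg

302.0 mOsm/kg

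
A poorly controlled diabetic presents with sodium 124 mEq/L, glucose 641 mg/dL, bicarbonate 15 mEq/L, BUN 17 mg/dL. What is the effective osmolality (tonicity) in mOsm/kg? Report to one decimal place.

Effective osmolality excludes urea (freely permeant across cell membranes):
2·Na + glucose/18
= 2·124 + 641/18
= 248 + 35.61
= 283.61 mOsm/kg

283.6 mOsm/kg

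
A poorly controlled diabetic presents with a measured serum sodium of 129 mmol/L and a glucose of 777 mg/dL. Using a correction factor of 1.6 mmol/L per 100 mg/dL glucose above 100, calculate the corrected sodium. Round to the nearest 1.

140 mmol/L

Corrected Na = measured Na + 1.6 · (glucose − 100)/100
= 129 + 1.6 · (777 − 100)/100
= 129 + 10.8
= 139.8 mmol/L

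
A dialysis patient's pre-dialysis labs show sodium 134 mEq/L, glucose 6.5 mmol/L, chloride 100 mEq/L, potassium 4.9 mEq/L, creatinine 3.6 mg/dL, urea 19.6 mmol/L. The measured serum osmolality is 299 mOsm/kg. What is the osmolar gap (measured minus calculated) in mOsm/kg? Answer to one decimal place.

4.9 mOsm/kg

Calculated osmolality = 2·Na + glucose + urea
= 2·134 + 6.5 + 19.6
= 268 + 6.50 + 19.60
= 294.1 mOsm/kg ≈ 294.1 mOsm/kg
Osmolar gap = measured − calculated = 299 − 294.1 = 4.9 mOsm/kg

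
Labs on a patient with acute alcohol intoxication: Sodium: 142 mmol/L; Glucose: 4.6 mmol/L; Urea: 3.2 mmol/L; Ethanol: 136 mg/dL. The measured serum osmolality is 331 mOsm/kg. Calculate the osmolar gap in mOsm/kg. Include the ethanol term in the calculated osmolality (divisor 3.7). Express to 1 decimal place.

2.4 mOsm/kg

Calculated osmolality = 2·Na + glucose + urea + ethanol/3.7
= 2·142 + 4.6 + 3.2 + 136/3.7
= 284 + 4.60 + 3.20 + 36.76
= 328.56 mOsm/kg ≈ 328.6 mOsm/kg
Osmolar gap = measured − calculated = 331 − 328.6 = 2.4 mOsm/kg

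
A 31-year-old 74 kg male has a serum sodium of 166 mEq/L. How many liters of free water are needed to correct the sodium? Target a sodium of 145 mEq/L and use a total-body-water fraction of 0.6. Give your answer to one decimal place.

TBW = 0.6 · 74 = 44.4 L
Free water deficit = TBW · (Na/145 − 1)
= 44.4 · (166/145 − 1)
= 44.4 · 0.1448
= 6.43 L

6.4 L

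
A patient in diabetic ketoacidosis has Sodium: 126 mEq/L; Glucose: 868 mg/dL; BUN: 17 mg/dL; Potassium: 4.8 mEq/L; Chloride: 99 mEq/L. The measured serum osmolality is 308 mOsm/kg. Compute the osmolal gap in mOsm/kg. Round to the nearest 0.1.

Calculated osmolality = 2·Na + glucose/18 + BUN/2.8
= 2·126 + 868/18 + 17/2.8
= 252 + 48.22 + 6.07
= 306.29 mOsm/kg ≈ 306.3 mOsm/kg
Osmolar gap = measured − calculated = 308 − 306.3 = 1.7 mOsm/kg

1.7 mOsm/kg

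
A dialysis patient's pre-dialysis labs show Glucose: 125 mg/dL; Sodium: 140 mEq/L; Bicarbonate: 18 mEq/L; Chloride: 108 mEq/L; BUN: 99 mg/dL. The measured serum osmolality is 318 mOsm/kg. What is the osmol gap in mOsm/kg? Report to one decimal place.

Calculated osmolality = 2·Na + glucose/18 + BUN/2.8
= 2·140 + 125/18 + 99/2.8
= 280 + 6.94 + 35.36
= 322.3 mOsm/kg ≈ 322.3 mOsm/kg
Osmolar gap = measured − calculated = 318 − 322.3 = -4.3 mOsm/kg

-4.3 mOsm/kg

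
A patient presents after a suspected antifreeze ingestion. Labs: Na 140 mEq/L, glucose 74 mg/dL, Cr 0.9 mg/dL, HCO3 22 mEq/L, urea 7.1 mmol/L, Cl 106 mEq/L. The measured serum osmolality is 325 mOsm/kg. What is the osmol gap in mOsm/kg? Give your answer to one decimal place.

33.8 mOsm/kg

Calculated osmolality = 2·Na + glucose/18 + urea
= 2·140 + 74/18 + 7.1
= 280 + 4.11 + 7.10
= 291.21 mOsm/kg ≈ 291.2 mOsm/kg
Osmolar gap = measured − calculated = 325 − 291.2 = 33.8 mOsm/kg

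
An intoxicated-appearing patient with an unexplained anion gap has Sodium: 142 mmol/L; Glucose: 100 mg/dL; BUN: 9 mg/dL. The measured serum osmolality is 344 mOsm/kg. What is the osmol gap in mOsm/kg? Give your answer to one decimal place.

51.2 mOsm/kg

Calculated osmolality = 2·Na + glucose/18 + BUN/2.8
= 2·142 + 100/18 + 9/2.8
= 284 + 5.56 + 3.21
= 292.77 mOsm/kg ≈ 292.8 mOsm/kg
Osmolar gap = measured − calculated = 344 − 292.8 = 51.2 mOsm/kg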